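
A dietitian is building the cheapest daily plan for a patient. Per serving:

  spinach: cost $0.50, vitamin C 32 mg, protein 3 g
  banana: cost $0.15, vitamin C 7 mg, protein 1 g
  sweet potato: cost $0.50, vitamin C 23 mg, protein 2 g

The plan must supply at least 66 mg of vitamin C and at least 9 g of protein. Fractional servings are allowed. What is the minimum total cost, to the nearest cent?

An LP optimum is at a vertex; with two nutrient constraints at most two foods are used. Check each candidate.
spinach only: max(66/32, 9/3) = 3 servings → $1.50.
banana only: max(66/7, 9/1) = 9.429 servings → $1.41.
sweet potato only: max(66/23, 9/2) = 4.5 servings → $2.25.
spinach + banana with both tight: 0.2727 servings and 8.182 servings → $1.36.
spinach + sweet potato: intersection lies outside the first quadrant.
banana + sweet potato with both tight: 8.333 servings and 0.3333 servings → $1.42.
The minimum over all feasible corners is $1.36.

$1.36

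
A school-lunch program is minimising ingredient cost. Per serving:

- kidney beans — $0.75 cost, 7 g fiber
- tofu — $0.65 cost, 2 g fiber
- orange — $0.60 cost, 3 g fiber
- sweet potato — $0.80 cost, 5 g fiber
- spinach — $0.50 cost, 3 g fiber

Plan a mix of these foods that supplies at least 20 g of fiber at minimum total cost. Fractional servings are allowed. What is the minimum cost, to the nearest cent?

$2.14

Cost per g of fiber: kidney beans $0.1071, sweet potato $0.1600, spinach $0.1667, orange $0.2000, tofu $0.3250.
With no serving limits, use only kidney beans: 20 g / 7 g = 2.857 servings × $0.75 = $2.14.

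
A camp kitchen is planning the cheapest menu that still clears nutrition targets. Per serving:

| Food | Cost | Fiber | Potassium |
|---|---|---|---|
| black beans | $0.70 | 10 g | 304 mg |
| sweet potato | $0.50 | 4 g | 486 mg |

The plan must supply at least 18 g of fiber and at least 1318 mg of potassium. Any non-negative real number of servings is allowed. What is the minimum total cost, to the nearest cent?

With two linear requirements the optimum uses one or two foods; enumerate the corners.
black beans only: max(18/10, 1318/304) = 4.336 servings → $3.03.
sweet potato only: max(18/4, 1318/486) = 4.5 servings → $2.25.
black beans + sweet potato with both tight: 0.9539 servings and 2.115 servings → $1.73.
Cheapest feasible corner: $1.73.

$1.73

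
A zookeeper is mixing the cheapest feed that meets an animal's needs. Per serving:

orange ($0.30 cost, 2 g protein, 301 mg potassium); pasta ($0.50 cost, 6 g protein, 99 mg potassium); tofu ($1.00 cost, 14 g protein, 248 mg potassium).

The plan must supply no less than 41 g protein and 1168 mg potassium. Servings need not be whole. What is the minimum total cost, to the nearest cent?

An LP optimum is at a vertex; with two nutrient constraints at most two foods are used. Check each candidate.
orange only: max(41/2, 1168/301) = 20.5 servings → $6.15.
pasta only: max(41/6, 1168/99) = 11.8 servings → $5.90.
tofu only: max(41/14, 1168/248) = 4.71 servings → $4.71.
orange + pasta with both tight: 1.834 servings and 6.222 servings → $3.66.
orange + tofu with both tight: 1.663 servings and 2.691 servings → $3.19.
pasta + tofu with both targets exact would need a negative amount; discard.
Cheapest feasible corner: $3.19.

$3.19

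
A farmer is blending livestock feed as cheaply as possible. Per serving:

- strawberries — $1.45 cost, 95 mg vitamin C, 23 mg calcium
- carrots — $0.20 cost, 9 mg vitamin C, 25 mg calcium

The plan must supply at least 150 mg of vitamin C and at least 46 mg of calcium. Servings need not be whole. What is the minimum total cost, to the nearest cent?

At the optimum either one food covers both requirements or two foods hit both targets exactly; no other combination can be cheaper.
strawberries only: max(150/95, 46/23) = 2 servings → $2.90.
carrots only: max(150/9, 46/25) = 16.67 servings → $3.33.
strawberries + carrots with both tight: 1.539 servings and 0.4244 servings → $2.32.
The minimum over all feasible corners is $2.32.

$2.32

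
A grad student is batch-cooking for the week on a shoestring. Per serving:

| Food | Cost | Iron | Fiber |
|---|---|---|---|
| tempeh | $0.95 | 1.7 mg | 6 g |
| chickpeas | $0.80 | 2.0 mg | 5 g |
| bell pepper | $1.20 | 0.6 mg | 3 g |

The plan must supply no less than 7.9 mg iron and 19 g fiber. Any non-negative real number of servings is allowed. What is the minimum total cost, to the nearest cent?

$3.16

Minimising a linear cost over {iron ≥ 7.9, fiber ≥ 19, servings ≥ 0} — the optimum is at a vertex, using one or two foods.
tempeh only: max(7.9/1.7, 19/6) = 4.647 servings → $4.41.
chickpeas only: max(7.9/2.0, 19/5) = 3.95 servings → $3.16.
bell pepper only: max(7.9/0.6, 19/3) = 13.17 servings → $15.80.
tempeh + chickpeas: the both-tight solution has a negative serving — not a feasible corner.
tempeh + bell pepper: intersection lies outside the first quadrant.
chickpeas + bell pepper: intersection lies outside the first quadrant.
So the least-cost plan costs $3.16.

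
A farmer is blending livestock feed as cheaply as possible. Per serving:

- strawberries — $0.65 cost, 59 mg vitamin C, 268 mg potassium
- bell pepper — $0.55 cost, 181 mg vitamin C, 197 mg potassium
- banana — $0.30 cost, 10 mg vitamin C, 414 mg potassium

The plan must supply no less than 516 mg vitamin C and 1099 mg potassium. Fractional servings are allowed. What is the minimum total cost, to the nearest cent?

strawberries only: max(516/59, 1099/268) = 8.746 servings → $5.68.
bell pepper only: max(516/181, 1099/197) = 5.579 servings → $3.07.
banana only: max(516/10, 1099/414) = 51.6 servings → $15.48.
strawberries + bell pepper with both tight: 2.637 servings and 1.991 servings → $2.81.
strawberries + banana: intersection lies outside the first quadrant.
bell pepper + banana with both tight: 2.777 servings and 1.333 servings → $1.93.
The minimum over all feasible corners is $1.93.

$1.93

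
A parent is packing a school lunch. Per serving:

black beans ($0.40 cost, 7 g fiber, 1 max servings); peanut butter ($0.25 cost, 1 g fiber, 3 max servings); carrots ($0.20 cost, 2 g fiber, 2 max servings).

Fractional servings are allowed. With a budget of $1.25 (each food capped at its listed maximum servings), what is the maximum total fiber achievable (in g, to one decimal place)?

Fiber per dollar: black beans 17.5, carrots 10, peanut butter 4.
Take 1 serving of black beans: spends $0.40, +7.0 g fiber (running total 7.0 g).
Take 2 servings of carrots: spends $0.40, +4.0 g fiber (running total 11.0 g).
Take 1.8 servings of peanut butter: spends $0.45, +1.8 g fiber (running total 12.8 g).
Filling greedily by fiber-per-dollar is optimal for one linear limit, giving 12.8 g.

12.8 g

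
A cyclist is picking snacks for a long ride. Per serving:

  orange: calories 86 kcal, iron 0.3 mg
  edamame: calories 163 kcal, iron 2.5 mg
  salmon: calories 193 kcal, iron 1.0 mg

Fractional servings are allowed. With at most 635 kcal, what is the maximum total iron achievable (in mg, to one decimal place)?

9.7 mg

Iron per kcal: edamame 0.01534, salmon 0.005181, orange 0.003488.
With no serving limits, spend the whole calories allowance on edamame: 635 kcal / 163 kcal × 2.5 mg = 9.7 mg.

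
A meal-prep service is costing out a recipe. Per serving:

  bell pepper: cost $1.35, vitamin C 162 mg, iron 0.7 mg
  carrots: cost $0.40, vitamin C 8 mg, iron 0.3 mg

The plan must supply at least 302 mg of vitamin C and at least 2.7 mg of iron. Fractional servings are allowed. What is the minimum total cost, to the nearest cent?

For a min-cost LP with two ≥-constraints, a basic feasible solution has at most two positive variables.
bell pepper only: max(302/162, 2.7/0.7) = 3.857 servings → $5.21.
carrots only: max(302/8, 2.7/0.3) = 37.75 servings → $15.10.
bell pepper + carrots with both tight: 1.605 servings and 5.256 servings → $4.27.
Cheapest feasible corner: $4.27.

$4.27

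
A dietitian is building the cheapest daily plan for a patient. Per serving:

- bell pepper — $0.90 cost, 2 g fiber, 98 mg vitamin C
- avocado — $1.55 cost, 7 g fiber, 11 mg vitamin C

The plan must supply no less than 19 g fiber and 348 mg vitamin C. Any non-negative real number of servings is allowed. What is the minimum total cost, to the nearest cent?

$5.74

bell pepper only: max(19/2, 348/98) = 9.5 servings → $8.55.
avocado only: max(19/7, 348/11) = 31.64 servings → $49.04.
bell pepper + avocado with both tight: 3.354 servings and 1.756 servings → $5.74.
The minimum over all feasible corners is $5.74.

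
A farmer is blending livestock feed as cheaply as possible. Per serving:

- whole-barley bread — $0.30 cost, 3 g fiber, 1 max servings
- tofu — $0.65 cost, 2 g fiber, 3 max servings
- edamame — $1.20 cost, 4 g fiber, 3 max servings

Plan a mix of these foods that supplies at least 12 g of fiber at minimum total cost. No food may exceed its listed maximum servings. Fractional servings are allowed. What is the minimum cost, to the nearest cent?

$3.00

Cost per g of fiber: whole-barley bread $0.1000, edamame $0.3000, tofu $0.3250.
Take 1 serving of whole-barley bread: +3.0 g fiber for $0.30 (total $0.30, still need 9.0 g).
Take 2.25 servings of edamame: +9.0 g fiber for $2.70 (total $3.00, still need 0.0 g).
Filling from the cheapest source first is optimal under one linear minimum: $3.00.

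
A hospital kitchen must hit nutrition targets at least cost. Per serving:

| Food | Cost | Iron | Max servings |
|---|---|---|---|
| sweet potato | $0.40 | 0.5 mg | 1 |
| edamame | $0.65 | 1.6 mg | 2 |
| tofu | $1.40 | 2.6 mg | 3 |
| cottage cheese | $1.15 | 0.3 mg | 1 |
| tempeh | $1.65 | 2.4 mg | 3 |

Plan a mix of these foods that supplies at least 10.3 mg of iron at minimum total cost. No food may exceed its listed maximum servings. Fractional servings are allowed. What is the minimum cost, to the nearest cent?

Cost per mg of iron: edamame $0.4062, tofu $0.5385, tempeh $0.6875, sweet potato $0.8000, cottage cheese $3.8333.
Take 2 servings of edamame: +3.2 mg iron for $1.30 (total $1.30, still need 7.1 mg).
Take 2.731 servings of tofu: +7.1 mg iron for $3.82 (total $5.12, still need 0.0 mg).
Greedy by cheapest-per-mg is optimal for a single linear constraint, so the minimum cost is $5.12.

$5.12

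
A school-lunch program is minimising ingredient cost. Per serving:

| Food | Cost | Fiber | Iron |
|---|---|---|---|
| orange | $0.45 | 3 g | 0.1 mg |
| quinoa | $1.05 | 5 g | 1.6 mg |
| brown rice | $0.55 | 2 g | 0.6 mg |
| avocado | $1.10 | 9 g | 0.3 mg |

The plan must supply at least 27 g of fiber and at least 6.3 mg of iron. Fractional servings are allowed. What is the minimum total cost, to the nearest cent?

At the optimum either one food covers both requirements or two foods hit both targets exactly; no other combination can be cheaper.
orange only: max(27/3, 6.3/0.1) = 63 servings → $28.35.
quinoa only: max(27/5, 6.3/1.6) = 5.4 servings → $5.67.
brown rice only: max(27/2, 6.3/0.6) = 13.5 servings → $7.42.
avocado only: max(27/9, 6.3/0.3) = 21 servings → $23.10.
orange + quinoa with both tight: 2.721 servings and 3.767 servings → $5.18.
orange + brown rice with both tight: 2.25 servings and 10.12 servings → $6.58.
orange + avocado (both tight): parallel constraints — no distinct corner.
quinoa + brown rice: the both-tight solution has a negative serving — not a feasible corner.
quinoa + avocado with both tight: 3.767 servings and 0.907 servings → $4.95.
brown rice + avocado with both tight: 10.12 servings and 0.75 servings → $6.39.
Cheapest feasible corner: $4.95.

$4.95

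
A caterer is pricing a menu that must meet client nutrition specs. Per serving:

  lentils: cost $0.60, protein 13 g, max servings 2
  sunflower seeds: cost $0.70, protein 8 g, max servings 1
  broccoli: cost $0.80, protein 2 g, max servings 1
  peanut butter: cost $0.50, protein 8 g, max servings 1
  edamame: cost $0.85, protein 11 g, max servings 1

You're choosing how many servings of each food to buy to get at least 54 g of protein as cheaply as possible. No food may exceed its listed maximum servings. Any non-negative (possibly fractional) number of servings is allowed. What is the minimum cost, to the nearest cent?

Cost per g of protein: lentils $0.0462, peanut butter $0.0625, edamame $0.0773, sunflower seeds $0.0875, broccoli $0.4000.
Take 2 servings of lentils: +26.0 g protein for $1.20 (total $1.20, still need 28.0 g).
Take 1 serving of peanut butter: +8.0 g protein for $0.50 (total $1.70, still need 20.0 g).
Take 1 serving of edamame: +11.0 g protein for $0.85 (total $2.55, still need 9.0 g).
Take 1 serving of sunflower seeds: +8.0 g protein for $0.70 (total $3.25, still need 1.0 g).
Take 0.5 servings of broccoli: +1.0 g protein for $0.40 (total $3.65, still need 0.0 g).
Filling from the cheapest source first is optimal under one linear minimum: $3.65.

$3.65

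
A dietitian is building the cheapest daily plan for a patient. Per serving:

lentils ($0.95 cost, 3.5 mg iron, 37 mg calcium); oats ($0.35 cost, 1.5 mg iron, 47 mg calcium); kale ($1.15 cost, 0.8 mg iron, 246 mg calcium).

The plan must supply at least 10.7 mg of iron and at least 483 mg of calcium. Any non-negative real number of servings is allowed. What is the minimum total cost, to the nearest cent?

Two binding constraints pin down two serving amounts, so the optimal mix uses at most two foods. The candidates are each food alone (scaled to the tighter of iron/calcium) and each pair with both constraints tight.
lentils only: max(10.7/3.5, 483/37) = 13.05 servings → $12.40.
oats only: max(10.7/1.5, 483/47) = 10.28 servings → $3.60.
kale only: max(10.7/0.8, 483/246) = 13.38 servings → $15.38.
lentils + oats with both targets exact would need a negative amount; discard.
lentils + kale with both tight: 2.701 servings and 1.557 servings → $4.36.
oats + kale with both tight: 6.777 servings and 0.6687 servings → $3.14.
So the least-cost plan costs $3.14.

$3.14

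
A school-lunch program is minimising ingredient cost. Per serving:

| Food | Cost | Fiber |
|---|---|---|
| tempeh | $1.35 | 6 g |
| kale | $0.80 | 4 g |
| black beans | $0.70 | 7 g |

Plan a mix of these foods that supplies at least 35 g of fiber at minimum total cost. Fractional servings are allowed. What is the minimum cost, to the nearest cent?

$3.50

Cost per g of fiber: black beans $0.1000, kale $0.2000, tempeh $0.2250.
With no serving limits, use only black beans: 35 g / 7 g = 5 servings × $0.70 = $3.50.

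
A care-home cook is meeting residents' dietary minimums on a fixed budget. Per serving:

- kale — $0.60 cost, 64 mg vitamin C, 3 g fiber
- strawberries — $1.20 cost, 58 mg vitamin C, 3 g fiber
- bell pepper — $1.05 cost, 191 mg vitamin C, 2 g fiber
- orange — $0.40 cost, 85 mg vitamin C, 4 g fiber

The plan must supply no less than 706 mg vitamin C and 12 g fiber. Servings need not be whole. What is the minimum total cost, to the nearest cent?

With two linear requirements the optimum uses one or two foods; enumerate the corners.
kale only: max(706/64, 12/3) = 11.03 servings → $6.62.
strawberries only: max(706/58, 12/3) = 12.17 servings → $14.61.
bell pepper only: max(706/191, 12/2) = 6 servings → $6.30.
orange only: max(706/85, 12/4) = 8.306 servings → $3.32.
kale + strawberries: the both-tight solution has a negative serving — not a feasible corner.
kale + bell pepper with both tight: 1.978 servings and 3.034 servings → $4.37.
kale + orange with both targets exact would need a negative amount; discard.
strawberries + bell pepper with both tight: 1.926 servings and 3.112 servings → $5.58.
strawberries + orange: the both-tight solution has a negative serving — not a feasible corner.
bell pepper + orange with both tight: 3.037 servings and 1.481 servings → $3.78.
Cheapest feasible corner: $3.32.

$3.32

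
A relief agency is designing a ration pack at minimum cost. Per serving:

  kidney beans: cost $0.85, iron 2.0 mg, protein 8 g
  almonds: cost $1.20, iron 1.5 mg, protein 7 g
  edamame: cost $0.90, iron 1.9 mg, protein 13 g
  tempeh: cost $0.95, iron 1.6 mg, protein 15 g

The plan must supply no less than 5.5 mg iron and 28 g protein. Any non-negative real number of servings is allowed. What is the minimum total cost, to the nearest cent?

Check every corner: each single food scaled to meet both minima, and each pair solved so both constraints bind.
kidney beans only: max(5.5/2.0, 28/8) = 3.5 servings → $2.98.
almonds only: max(5.5/1.5, 28/7) = 4 servings → $4.80.
edamame only: max(5.5/1.9, 28/13) = 2.895 servings → $2.61.
tempeh only: max(5.5/1.6, 28/15) = 3.438 servings → $3.27.
kidney beans + almonds: the both-tight solution has a negative serving — not a feasible corner.
kidney beans + edamame with both tight: 1.694 servings and 1.111 servings → $2.44.
kidney beans + tempeh with both tight: 2.192 servings and 0.6977 servings → $2.53.
almonds + edamame with both tight: 2.952 servings and 0.5645 servings → $4.05.
almonds + tempeh with both tight: 3.336 servings and 0.3097 servings → $4.30.
edamame + tempeh with both targets exact would need a negative amount; discard.
Cheapest feasible corner: $2.44.

$2.44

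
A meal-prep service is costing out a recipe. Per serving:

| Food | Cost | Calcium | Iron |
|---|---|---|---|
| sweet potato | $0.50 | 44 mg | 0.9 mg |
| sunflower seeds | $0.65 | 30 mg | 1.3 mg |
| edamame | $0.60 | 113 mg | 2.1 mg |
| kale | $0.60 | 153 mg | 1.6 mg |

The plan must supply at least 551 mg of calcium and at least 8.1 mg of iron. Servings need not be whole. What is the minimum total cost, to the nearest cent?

Two binding constraints pin down two serving amounts, so the optimal mix uses at most two foods. The candidates are each food alone (scaled to the tighter of calcium/iron) and each pair with both constraints tight.
sweet potato only: max(551/44, 8.1/0.9) = 12.52 servings → $6.26.
sunflower seeds only: max(551/30, 8.1/1.3) = 18.37 servings → $11.94.
edamame only: max(551/113, 8.1/2.1) = 4.876 servings → $2.93.
kale only: max(551/153, 8.1/1.6) = 5.062 servings → $3.04.
sweet potato + sunflower seeds: intersection lies outside the first quadrant.
sweet potato + edamame: intersection lies outside the first quadrant.
sweet potato + kale with both tight: 5.315 servings and 2.073 servings → $3.90.
sunflower seeds + edamame with both targets exact would need a negative amount; discard.
sunflower seeds + kale with both tight: 2.37 servings and 3.137 servings → $3.42.
edamame + kale with both tight: 2.546 servings and 1.721 servings → $2.56.
The minimum over all feasible corners is $2.56.

$2.56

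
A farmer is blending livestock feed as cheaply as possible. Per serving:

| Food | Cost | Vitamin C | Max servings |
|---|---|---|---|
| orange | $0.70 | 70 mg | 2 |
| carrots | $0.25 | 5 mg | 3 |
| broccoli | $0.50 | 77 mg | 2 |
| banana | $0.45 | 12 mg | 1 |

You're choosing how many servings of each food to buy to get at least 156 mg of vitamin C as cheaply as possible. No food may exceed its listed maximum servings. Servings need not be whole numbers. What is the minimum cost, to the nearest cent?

$1.02

Cost per mg of vitamin C: broccoli $0.0065, orange $0.0100, banana $0.0375, carrots $0.0500.
Take 2 servings of broccoli: +154.0 mg vitamin C for $1.00 (total $1.00, still need 2.0 mg).
Take 0.02857 servings of orange: +2.0 mg vitamin C for $0.02 (total $1.02, still need 0.0 mg).
Greedy by cheapest-per-mg is optimal for a single linear constraint, so the minimum cost is $1.02.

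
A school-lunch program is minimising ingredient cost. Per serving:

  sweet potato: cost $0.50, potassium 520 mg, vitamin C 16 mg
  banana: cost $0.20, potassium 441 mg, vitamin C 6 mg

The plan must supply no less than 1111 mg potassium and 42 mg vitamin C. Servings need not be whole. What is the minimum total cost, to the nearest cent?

Check every corner: each single food scaled to meet both minima, and each pair solved so both constraints bind.
sweet potato only: max(1111/520, 42/16) = 2.625 servings → $1.31.
banana only: max(1111/441, 42/6) = 7 servings → $1.40.
sweet potato + banana with both targets exact would need a negative amount; discard.
So the least-cost plan costs $1.31.

$1.31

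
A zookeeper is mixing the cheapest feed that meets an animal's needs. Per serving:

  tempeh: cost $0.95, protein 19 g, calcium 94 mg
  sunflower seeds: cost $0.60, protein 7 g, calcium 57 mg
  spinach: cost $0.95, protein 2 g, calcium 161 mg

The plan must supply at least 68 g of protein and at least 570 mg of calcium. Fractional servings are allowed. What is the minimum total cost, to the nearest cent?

tempeh only: max(68/19, 570/94) = 6.064 servings → $5.76.
sunflower seeds only: max(68/7, 570/57) = 10 servings → $6.00.
spinach only: max(68/2, 570/161) = 34 servings → $32.30.
tempeh + sunflower seeds: the both-tight solution has a negative serving — not a feasible corner.
tempeh + spinach with both tight: 3.416 servings and 1.546 servings → $4.71.
sunflower seeds + spinach with both tight: 9.682 servings and 0.1125 servings → $5.92.
So the least-cost plan costs $4.71.

$4.71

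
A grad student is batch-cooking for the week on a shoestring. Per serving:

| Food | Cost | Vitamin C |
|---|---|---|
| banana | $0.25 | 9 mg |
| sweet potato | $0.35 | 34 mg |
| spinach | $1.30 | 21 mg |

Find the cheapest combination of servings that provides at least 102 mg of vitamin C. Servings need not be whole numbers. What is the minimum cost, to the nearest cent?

Cost per mg of vitamin C: sweet potato $0.0103, banana $0.0278, spinach $0.0619.
With no serving limits, use only sweet potato: 102 mg / 34 mg = 3 servings × $0.35 = $1.05.

$1.05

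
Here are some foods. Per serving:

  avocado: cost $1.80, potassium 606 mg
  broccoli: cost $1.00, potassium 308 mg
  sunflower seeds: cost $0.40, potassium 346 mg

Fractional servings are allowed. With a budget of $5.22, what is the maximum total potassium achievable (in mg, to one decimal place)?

4515.3 mg

Potassium per dollar: sunflower seeds 865, avocado 336.7, broccoli 308.
With no serving limits, spend the whole cost allowance on sunflower seeds: $5.22 / $0.40 × 346 mg = 4515.3 mg.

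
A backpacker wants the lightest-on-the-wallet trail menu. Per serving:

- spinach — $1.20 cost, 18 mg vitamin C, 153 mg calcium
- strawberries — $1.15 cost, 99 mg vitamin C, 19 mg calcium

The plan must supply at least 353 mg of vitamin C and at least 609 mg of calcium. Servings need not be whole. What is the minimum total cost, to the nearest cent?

The cheapest plan sits at a corner of the feasible region — with two constraints it uses at most two foods.
spinach only: max(353/18, 609/153) = 19.61 servings → $23.53.
strawberries only: max(353/99, 609/19) = 32.05 servings → $36.86.
spinach + strawberries with both tight: 3.619 servings and 2.908 servings → $7.69.
The minimum over all feasible corners is $7.69.

$7.69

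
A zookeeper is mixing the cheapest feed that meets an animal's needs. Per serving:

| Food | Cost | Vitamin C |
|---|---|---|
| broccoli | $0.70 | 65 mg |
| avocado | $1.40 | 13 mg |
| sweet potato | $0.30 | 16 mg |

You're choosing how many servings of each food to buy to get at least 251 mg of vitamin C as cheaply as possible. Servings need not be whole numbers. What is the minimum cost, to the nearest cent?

Cost per mg of vitamin C: broccoli $0.0108, sweet potato $0.0187, avocado $0.1077.
With no serving limits, use only broccoli: 251 mg / 65 mg = 3.862 servings × $0.70 = $2.70.

$2.70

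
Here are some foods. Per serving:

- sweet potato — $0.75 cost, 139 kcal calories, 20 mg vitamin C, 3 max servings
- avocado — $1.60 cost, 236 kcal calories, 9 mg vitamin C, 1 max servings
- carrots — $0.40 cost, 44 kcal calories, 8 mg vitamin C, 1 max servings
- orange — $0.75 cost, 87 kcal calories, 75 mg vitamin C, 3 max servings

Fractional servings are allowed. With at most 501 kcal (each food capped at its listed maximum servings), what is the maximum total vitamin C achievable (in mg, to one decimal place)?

261.2 mg

Vitamin C per kcal: orange 0.8621, carrots 0.1818, sweet potato 0.1439, avocado 0.03814.
Take 3 servings of orange: uses 261 kcal, +225.0 mg vitamin C (running total 225.0 mg).
Take 1 serving of carrots: uses 44 kcal, +8.0 mg vitamin C (running total 233.0 mg).
Take 1.41 servings of sweet potato: uses 196 kcal, +28.2 mg vitamin C (running total 261.2 mg).
Filling greedily by vitamin C-per-kcal is optimal for one linear limit, giving 261.2 mg.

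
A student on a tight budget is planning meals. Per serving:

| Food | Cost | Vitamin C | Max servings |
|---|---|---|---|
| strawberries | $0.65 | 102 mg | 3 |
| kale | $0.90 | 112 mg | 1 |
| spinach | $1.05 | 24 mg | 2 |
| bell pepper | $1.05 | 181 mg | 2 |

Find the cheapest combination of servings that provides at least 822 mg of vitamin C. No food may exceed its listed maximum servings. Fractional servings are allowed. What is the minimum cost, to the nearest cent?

Cost per mg of vitamin C: bell pepper $0.0058, strawberries $0.0064, kale $0.0080, spinach $0.0437.
Take 2 servings of bell pepper: +362.0 mg vitamin C for $2.10 (total $2.10, still need 460.0 mg).
Take 3 servings of strawberries: +306.0 mg vitamin C for $1.95 (total $4.05, still need 154.0 mg).
Take 1 serving of kale: +112.0 mg vitamin C for $0.90 (total $4.95, still need 42.0 mg).
Take 1.75 servings of spinach: +42.0 mg vitamin C for $1.84 (total $6.79, still need 0.0 mg).
Greedy by cheapest-per-mg is optimal for a single linear constraint, so the minimum cost is $6.79.

$6.79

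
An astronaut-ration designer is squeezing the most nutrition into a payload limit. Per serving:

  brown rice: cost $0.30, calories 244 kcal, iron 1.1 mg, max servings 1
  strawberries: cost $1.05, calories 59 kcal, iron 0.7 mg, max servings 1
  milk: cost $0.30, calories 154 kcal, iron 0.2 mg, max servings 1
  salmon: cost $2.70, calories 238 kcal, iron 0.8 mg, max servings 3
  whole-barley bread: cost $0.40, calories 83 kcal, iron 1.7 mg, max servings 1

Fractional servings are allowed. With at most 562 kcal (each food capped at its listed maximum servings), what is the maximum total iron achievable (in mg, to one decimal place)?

4.1 mg

Iron per kcal: whole-barley bread 0.02048, strawberries 0.01186, brown rice 0.004508, salmon 0.003361, milk 0.001299.
Take 1 serving of whole-barley bread: uses 83 kcal, +1.7 mg iron (running total 1.7 mg).
Take 1 serving of strawberries: uses 59 kcal, +0.7 mg iron (running total 2.4 mg).
Take 1 serving of brown rice: uses 244 kcal, +1.1 mg iron (running total 3.5 mg).
Take 0.7395 servings of salmon: uses 176 kcal, +0.6 mg iron (running total 4.1 mg).
Filling greedily by iron-per-kcal is optimal for one linear limit, giving 4.1 mg.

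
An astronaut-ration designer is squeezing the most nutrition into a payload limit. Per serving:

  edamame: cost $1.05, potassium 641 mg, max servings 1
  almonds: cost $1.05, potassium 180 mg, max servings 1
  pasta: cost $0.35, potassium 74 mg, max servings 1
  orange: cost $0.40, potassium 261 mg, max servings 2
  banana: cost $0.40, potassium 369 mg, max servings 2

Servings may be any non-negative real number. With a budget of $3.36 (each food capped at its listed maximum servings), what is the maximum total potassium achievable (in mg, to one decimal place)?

2036.7 mg

Potassium per dollar: banana 922.5, orange 652.5, edamame 610.5, pasta 211.4, almonds 171.4.
Take 2 servings of banana: spends $0.80, +738.0 mg potassium (running total 738.0 mg).
Take 2 servings of orange: spends $0.80, +522.0 mg potassium (running total 1260.0 mg).
Take 1 serving of edamame: spends $1.05, +641.0 mg potassium (running total 1901.0 mg).
Take 1 serving of pasta: spends $0.35, +74.0 mg potassium (running total 1975.0 mg).
Take 0.3429 servings of almonds: spends $0.36, +61.7 mg potassium (running total 2036.7 mg).
Greedy by best ratio exhausts the cost allowance optimally: 2036.7 mg.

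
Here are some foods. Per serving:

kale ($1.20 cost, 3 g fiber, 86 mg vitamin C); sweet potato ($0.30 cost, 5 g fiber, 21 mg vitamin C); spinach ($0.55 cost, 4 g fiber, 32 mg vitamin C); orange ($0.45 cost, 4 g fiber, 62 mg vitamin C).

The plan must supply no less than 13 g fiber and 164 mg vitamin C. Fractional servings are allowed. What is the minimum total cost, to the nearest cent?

$1.29

At the optimum either one food covers both requirements or two foods hit both targets exactly; no other combination can be cheaper.
kale only: max(13/3, 164/86) = 4.333 servings → $5.20.
sweet potato only: max(13/5, 164/21) = 7.81 servings → $2.34.
spinach only: max(13/4, 164/32) = 5.125 servings → $2.82.
orange only: max(13/4, 164/62) = 3.25 servings → $1.46.
kale + sweet potato with both tight: 1.49 servings and 1.706 servings → $2.30.
kale + spinach with both tight: 0.9677 servings and 2.524 servings → $2.55.
kale + orange: the both-tight solution has a negative serving — not a feasible corner.
sweet potato + spinach: the both-tight solution has a negative serving — not a feasible corner.
sweet potato + orange with both tight: 0.6637 servings and 2.42 servings → $1.29.
spinach + orange with both tight: 1.25 servings and 2 servings → $1.59.
So the least-cost plan costs $1.29.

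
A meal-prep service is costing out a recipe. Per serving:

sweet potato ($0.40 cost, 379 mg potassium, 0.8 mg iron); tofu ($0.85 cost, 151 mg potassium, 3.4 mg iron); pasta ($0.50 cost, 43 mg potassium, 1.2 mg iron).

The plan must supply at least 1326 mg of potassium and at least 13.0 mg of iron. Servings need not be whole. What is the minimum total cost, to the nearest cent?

$3.69

sweet potato only: max(1326/379, 13.0/0.8) = 16.25 servings → $6.50.
tofu only: max(1326/151, 13.0/3.4) = 8.781 servings → $7.46.
pasta only: max(1326/43, 13.0/1.2) = 30.84 servings → $15.42.
sweet potato + tofu with both tight: 2.18 servings and 3.311 servings → $3.69.
sweet potato + pasta with both tight: 2.455 servings and 9.196 servings → $5.58.
tofu + pasta: the both-tight solution has a negative serving — not a feasible corner.
Cheapest feasible corner: $3.69.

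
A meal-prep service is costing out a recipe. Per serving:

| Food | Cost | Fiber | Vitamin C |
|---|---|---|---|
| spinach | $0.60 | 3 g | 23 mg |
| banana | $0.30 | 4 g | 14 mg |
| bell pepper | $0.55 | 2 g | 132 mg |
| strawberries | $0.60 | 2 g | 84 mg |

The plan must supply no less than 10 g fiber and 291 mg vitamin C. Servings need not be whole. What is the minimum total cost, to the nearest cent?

$1.57

Two binding constraints pin down two serving amounts, so the optimal mix uses at most two foods. The candidates are each food alone (scaled to the tighter of fiber/vitamin C) and each pair with both constraints tight.
spinach only: max(10/3, 291/23) = 12.65 servings → $7.59.
banana only: max(10/4, 291/14) = 20.79 servings → $6.24.
bell pepper only: max(10/2, 291/132) = 5 servings → $2.75.
strawberries only: max(10/2, 291/84) = 5 servings → $3.00.
spinach + banana: the both-tight solution has a negative serving — not a feasible corner.
spinach + bell pepper with both tight: 2.109 servings and 1.837 servings → $2.28.
spinach + strawberries with both tight: 1.252 servings and 3.121 servings → $2.62.
banana + bell pepper with both tight: 1.476 servings and 2.048 servings → $1.57.
banana + strawberries with both tight: 0.8377 servings and 3.325 servings → $2.25.
bell pepper + strawberries: the both-tight solution has a negative serving — not a feasible corner.
The minimum over all feasible corners is $1.57.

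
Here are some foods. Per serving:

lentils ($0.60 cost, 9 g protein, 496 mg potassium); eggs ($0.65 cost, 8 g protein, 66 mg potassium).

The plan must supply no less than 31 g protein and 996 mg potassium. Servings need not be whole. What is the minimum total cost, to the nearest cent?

A basic optimal solution has at most two foods positive. Try each food alone and each pair with both targets met exactly.
lentils only: max(31/9, 996/496) = 3.444 servings → $2.07.
eggs only: max(31/8, 996/66) = 15.09 servings → $9.81.
lentils + eggs with both tight: 1.755 servings and 1.9 servings → $2.29.
So the least-cost plan costs $2.07.

$2.07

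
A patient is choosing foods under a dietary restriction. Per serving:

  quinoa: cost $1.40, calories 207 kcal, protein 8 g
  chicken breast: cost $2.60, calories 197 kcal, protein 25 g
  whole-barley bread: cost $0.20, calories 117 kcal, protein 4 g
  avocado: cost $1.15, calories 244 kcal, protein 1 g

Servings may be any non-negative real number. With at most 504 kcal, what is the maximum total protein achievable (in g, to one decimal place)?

64.0 g

Protein per kcal: chicken breast 0.1269, quinoa 0.03865, whole-barley bread 0.03419, avocado 0.004098.
With no serving limits, spend the whole calories allowance on chicken breast: 504 kcal / 197 kcal × 25 g = 64.0 g.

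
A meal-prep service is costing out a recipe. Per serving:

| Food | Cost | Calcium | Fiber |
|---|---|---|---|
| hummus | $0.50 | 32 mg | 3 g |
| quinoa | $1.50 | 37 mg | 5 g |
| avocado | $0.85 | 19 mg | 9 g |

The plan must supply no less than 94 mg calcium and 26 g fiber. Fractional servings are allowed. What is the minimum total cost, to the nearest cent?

For a min-cost LP with two ≥-constraints, a basic feasible solution has at most two positive variables.
hummus only: max(94/32, 26/3) = 8.667 servings → $4.33.
quinoa only: max(94/37, 26/5) = 5.2 servings → $7.80.
avocado only: max(94/19, 26/9) = 4.947 servings → $4.21.
hummus + quinoa: the both-tight solution has a negative serving — not a feasible corner.
hummus + avocado with both tight: 1.524 servings and 2.381 servings → $2.79.
quinoa + avocado with both tight: 1.479 servings and 2.067 servings → $3.98.
So the least-cost plan costs $2.79.

$2.79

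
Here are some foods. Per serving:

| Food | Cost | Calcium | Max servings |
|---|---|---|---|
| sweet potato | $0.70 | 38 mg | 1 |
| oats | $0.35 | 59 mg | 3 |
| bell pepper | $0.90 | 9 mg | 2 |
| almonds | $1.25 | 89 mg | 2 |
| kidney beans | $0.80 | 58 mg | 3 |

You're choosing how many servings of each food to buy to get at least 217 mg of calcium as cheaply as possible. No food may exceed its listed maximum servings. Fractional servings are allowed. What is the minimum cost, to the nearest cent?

$1.60

Cost per mg of calcium: oats $0.0059, kidney beans $0.0138, almonds $0.0140, sweet potato $0.0184, bell pepper $0.1000.
Take 3 servings of oats: +177.0 mg calcium for $1.05 (total $1.05, still need 40.0 mg).
Take 0.6897 servings of kidney beans: +40.0 mg calcium for $0.55 (total $1.60, still need 0.0 mg).
Greedy by cheapest-per-mg is optimal for a single linear constraint, so the minimum cost is $1.60.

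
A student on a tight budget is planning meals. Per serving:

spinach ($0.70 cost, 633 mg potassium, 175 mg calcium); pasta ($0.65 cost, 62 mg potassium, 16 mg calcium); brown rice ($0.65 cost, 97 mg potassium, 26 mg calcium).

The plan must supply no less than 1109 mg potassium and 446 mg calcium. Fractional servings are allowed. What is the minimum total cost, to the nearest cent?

$1.78

For a min-cost LP with two ≥-constraints, a basic feasible solution has at most two positive variables.
spinach only: max(1109/633, 446/175) = 2.549 servings → $1.78.
pasta only: max(1109/62, 446/16) = 27.88 servings → $18.12.
brown rice only: max(1109/97, 446/26) = 17.15 servings → $11.15.
spinach + pasta: intersection lies outside the first quadrant.
spinach + brown rice with both targets exact would need a negative amount; discard.
pasta + brown rice with both targets exact would need a negative amount; discard.
Cheapest feasible corner: $1.78.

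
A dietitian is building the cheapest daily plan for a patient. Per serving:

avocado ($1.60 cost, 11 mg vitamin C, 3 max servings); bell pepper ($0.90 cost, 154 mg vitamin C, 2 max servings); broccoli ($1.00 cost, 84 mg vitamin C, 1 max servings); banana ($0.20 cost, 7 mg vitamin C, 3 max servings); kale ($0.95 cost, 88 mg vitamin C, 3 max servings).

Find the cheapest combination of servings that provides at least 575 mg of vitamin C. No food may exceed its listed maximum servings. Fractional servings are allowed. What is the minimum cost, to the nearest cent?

Cost per mg of vitamin C: bell pepper $0.0058, kale $0.0108, broccoli $0.0119, banana $0.0286, avocado $0.1455.
Take 2 servings of bell pepper: +308.0 mg vitamin C for $1.80 (total $1.80, still need 267.0 mg).
Take 3 servings of kale: +264.0 mg vitamin C for $2.85 (total $4.65, still need 3.0 mg).
Take 0.03571 servings of broccoli: +3.0 mg vitamin C for $0.04 (total $4.69, still need 0.0 mg).
Greedy by cheapest-per-mg is optimal for a single linear constraint, so the minimum cost is $4.69.

$4.69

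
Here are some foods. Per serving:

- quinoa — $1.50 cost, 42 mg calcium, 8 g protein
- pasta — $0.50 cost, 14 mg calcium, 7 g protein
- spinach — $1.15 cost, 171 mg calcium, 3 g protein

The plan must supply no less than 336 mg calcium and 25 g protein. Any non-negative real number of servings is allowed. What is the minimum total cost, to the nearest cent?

For a min-cost LP with two ≥-constraints, a basic feasible solution has at most two positive variables.
quinoa only: max(336/42, 25/8) = 8 servings → $12.00.
pasta only: max(336/14, 25/7) = 24 servings → $12.00.
spinach only: max(336/171, 25/3) = 8.333 servings → $9.58.
quinoa + pasta: the both-tight solution has a negative serving — not a feasible corner.
quinoa + spinach with both tight: 2.63 servings and 1.319 servings → $5.46.
pasta + spinach with both tight: 2.829 servings and 1.733 servings → $3.41.
The minimum over all feasible corners is $3.41.

$3.41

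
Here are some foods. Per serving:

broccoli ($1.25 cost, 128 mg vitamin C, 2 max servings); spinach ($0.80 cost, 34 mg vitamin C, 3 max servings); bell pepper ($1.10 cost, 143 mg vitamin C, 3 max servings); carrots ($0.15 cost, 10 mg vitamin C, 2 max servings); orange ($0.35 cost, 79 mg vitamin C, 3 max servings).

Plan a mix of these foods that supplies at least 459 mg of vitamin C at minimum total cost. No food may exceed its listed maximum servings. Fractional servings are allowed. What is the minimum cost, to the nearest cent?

$2.76

Cost per mg of vitamin C: orange $0.0044, bell pepper $0.0077, broccoli $0.0098, carrots $0.0150, spinach $0.0235.
Take 3 servings of orange: +237.0 mg vitamin C for $1.05 (total $1.05, still need 222.0 mg).
Take 1.552 servings of bell pepper: +222.0 mg vitamin C for $1.71 (total $2.76, still need 0.0 mg).
Greedy by cheapest-per-mg is optimal for a single linear constraint, so the minimum cost is $2.76.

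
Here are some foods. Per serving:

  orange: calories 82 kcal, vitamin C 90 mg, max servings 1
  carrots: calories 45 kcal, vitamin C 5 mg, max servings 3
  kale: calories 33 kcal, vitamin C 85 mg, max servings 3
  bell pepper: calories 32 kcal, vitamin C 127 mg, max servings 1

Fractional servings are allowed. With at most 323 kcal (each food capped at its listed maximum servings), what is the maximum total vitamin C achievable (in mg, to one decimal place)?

Vitamin C per kcal: bell pepper 3.969, kale 2.576, orange 1.098, carrots 0.1111.
Take 1 serving of bell pepper: uses 32 kcal, +127.0 mg vitamin C (running total 127.0 mg).
Take 3 servings of kale: uses 99 kcal, +255.0 mg vitamin C (running total 382.0 mg).
Take 1 serving of orange: uses 82 kcal, +90.0 mg vitamin C (running total 472.0 mg).
Take 2.444 servings of carrots: uses 110 kcal, +12.2 mg vitamin C (running total 484.2 mg).
Filling greedily by vitamin C-per-kcal is optimal for one linear limit, giving 484.2 mg.

484.2 mg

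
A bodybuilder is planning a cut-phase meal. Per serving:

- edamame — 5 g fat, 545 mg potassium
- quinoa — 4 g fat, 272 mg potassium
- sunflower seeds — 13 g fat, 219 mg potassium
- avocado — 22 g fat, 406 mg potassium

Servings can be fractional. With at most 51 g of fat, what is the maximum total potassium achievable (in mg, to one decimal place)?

Potassium per g fat: edamame 109, quinoa 68, avocado 18.45, sunflower seeds 16.85.
With no serving limits, spend the whole fat allowance on edamame: 51 g / 5 g × 545 mg = 5559.0 mg.

5559.0 mg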